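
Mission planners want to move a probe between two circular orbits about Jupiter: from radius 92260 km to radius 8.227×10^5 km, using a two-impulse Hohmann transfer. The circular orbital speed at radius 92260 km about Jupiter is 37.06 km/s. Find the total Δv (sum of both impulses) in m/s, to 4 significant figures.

Δv = 19480 m/s

From the circular-orbit relation v² = μ/r at r = 92260 km: μ = v²r = (37.06)² × 92260 = 1.26714×10^8 km³/s².
The Hohmann ellipse has a_t = (r₁ + r₂)/2 = 4.5748×10^5 km.
At r₁ the circular-orbit speed is v₁ = √(μ/r₁) = 37.06 km/s.
Transfer-orbit speed at r₁ (vis-viva equation): v_p = √[μ(2/r₁ − 1/a_t)] = 49.70 km/s.
First burn Δv₁ = |v_p − v₁| = 12.64 km/s.
At r₂, v₂ = √(μ/r₂) = 12.41 km/s.
Transfer-orbit speed at r₂: v_a = √[μ(2/r₂ − 1/a_t)] = 5.573 km/s.
Second burn Δv₂ = |v₂ − v_a| = 6.837 km/s.
Δv = Δv₁ + Δv₂ = 12.64 + 6.837 = 19.48 km/s.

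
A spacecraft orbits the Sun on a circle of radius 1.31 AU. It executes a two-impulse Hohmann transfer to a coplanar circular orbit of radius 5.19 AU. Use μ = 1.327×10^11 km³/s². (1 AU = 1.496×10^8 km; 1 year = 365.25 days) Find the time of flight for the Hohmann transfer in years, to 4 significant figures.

t = 2.930 years

In km: r₁ = 1.31 × 1.496×10^8 = 1.95976×10^8 km; r₂ = 5.19 × 1.496×10^8 = 7.76424×10^8 km.
Semi-major axis of the transfer orbit: a_t = (1.95976×10^8 + 7.76424×10^8)/2 = 4.862×10^8 km.
Transfer time t = π√(a_t³/μ) = π√((4.862×10^8)³ / 1.327×10^11) = 9.246×10^7 s.
Converting: 9.246×10^7 s ÷ 3.15576×10^7 s/year (365.25 × 86400) = 2.930 years.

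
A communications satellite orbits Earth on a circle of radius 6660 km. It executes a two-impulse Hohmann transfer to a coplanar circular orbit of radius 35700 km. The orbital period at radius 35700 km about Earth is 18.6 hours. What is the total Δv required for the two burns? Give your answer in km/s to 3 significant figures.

Δv = 3.78 km/s

From Kepler's third law T² = 4π²r³/μ at r = 35700 km, T = 18.6 hours = 18.6 × 3600 s = 66960 s: μ = 4π²r³/T² = 4.00621×10^5 km³/s².
Transfer-ellipse semi-major axis a_t = (r₁ + r₂)/2 = (6660 + 35700)/2 = 21180 km.
At r₁ the circular-orbit speed is v₁ = √(μ/r₁) = 7.755854 km/s.
Transfer-orbit speed at r₁ (vis-viva): v_p = √[μ(2/r₁ − 1/a_t)] = 10.06933 km/s.
First burn Δv₁ = |v_p − v₁| = 2.3135 km/s.
Circular speed at r₂: v₂ = √(μ/r₂) = 3.3499 km/s.
Transfer-orbit speed at r₂: v_a = √[μ(2/r₂ − 1/a_t)] = 1.8785 km/s.
Second burn Δv₂ = |v₂ − v_a| = 1.4714 km/s.
Total Δv = Δv₁ + Δv₂ = 3.785 km/s.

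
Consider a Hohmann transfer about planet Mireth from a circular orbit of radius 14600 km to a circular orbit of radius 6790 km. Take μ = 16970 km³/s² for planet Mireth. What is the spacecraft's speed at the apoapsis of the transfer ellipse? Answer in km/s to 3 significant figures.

v = 0.859 km/s

Transfer-ellipse semi-major axis a_t = (r₁ + r₂)/2 = (14600 + 6790)/2 = 10695 km.
The apoapsis of the transfer ellipse is at r = 14600 km.
Applying v² = μ(2/r − 1/a_t): v = 0.8590 km/s.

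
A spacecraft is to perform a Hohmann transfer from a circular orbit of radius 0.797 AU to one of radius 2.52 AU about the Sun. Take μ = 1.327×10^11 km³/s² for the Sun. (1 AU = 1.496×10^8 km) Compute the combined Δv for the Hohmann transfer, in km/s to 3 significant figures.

Δv = 13.5 km/s

In km: r₁ = 0.797 × 1.496×10^8 = 1.192312×10^8 km; r₂ = 2.52 × 1.496×10^8 = 3.76992×10^8 km.
Transfer-ellipse semi-major axis a_t = (r₁ + r₂)/2 = (1.192312×10^8 + 3.76992×10^8)/2 = 2.481116×10^8 km.
At r₁ the circular-orbit speed is v₁ = √(μ/r₁) = 33.361 km/s.
Transfer-orbit speed at r₁ (vis-viva equation): v_p = √[μ(2/r₁ − 1/a_t)] = 41.123 km/s.
First burn Δv₁ = |v_p − v₁| = 7.762 km/s.
Circular speed at r₂: v₂ = √(μ/r₂) = 18.762 km/s.
Transfer-orbit speed at r₂: v_a = √[μ(2/r₂ − 1/a_t)] = 13.006 km/s.
Second burn Δv₂ = |v₂ − v_a| = 5.756 km/s.
Total Δv = Δv₁ + Δv₂ = 13.52 km/s.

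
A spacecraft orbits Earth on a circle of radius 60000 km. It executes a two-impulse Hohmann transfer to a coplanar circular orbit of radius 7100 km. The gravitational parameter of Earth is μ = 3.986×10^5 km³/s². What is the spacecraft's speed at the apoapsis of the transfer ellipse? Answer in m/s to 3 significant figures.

v = 1190 m/s

Semi-major axis of the transfer orbit: a_t = (60000 + 7100)/2 = 33550 km.
At apoapsis, r = 60000 km.
From the vis-viva equation, v = √[μ(2/r − 1/a_t)] = 1.186 km/s.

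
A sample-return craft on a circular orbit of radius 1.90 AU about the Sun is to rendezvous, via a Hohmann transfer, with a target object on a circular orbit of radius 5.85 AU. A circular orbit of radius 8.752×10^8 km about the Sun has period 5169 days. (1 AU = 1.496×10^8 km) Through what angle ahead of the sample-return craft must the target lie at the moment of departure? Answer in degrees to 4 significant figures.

φ = 82.96°

From Kepler's third law T² = 4π²r³/μ at r = 8.752×10^8 km, T = 5169 days = 5169 × 86400 s = 4.466016×10^8 s: μ = 4π²r³/T² = 1.32691×10^11 km³/s².
In km: r₁ = 1.90 × 1.496×10^8 = 2.8424×10^8 km; r₂ = 5.85 × 1.496×10^8 = 8.7516×10^8 km.
Transfer-ellipse semi-major axis a_t = (r₁ + r₂)/2 = (2.8424×10^8 + 8.7516×10^8)/2 = 5.797×10^8 km.
Transfer time t = π√(a_t³/μ) = 1.2037×10^8 s.
The target's mean motion on its circular orbit is ω₂ = √(μ/r₂³) = 1.4070×10^-8 rad/s.
Angle swept by the target during transfer: ω₂·t = 1.6936 rad = 97.04°.
Arrival is 180° from departure on the ellipse, so φ = 180° − 97.04° = 82.96°.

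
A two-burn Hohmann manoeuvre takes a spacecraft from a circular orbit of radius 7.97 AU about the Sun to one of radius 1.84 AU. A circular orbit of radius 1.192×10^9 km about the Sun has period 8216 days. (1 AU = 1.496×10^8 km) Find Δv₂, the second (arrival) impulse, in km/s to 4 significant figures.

From Kepler's third law T² = 4π²r³/μ at r = 1.192×10^9 km, T = 8216 days = 8216 × 86400 s = 7.098624×10^8 s: μ = 4π²r³/T² = 1.32691×10^11 km³/s².
In km: r₁ = 7.97 × 1.496×10^8 = 1.192312×10^9 km; r₂ = 1.84 × 1.496×10^8 = 2.75264×10^8 km.
The Hohmann ellipse has a_t = (r₁ + r₂)/2 = 7.33788×10^8 km.
On the circular orbit at r = 2.75264×10^8 km, v_c = √(μ/r) = 21.956 km/s.
Vis-viva on the transfer ellipse at r = 2.75264×10^8 km gives v_t = √[μ(2/r − 1/a_t)] = 27.987 km/s.
Δv₂ = |v_t − v_c| = |27.987 − 21.956| = 6.031 km/s.

Δv₂ = 6.031 km/s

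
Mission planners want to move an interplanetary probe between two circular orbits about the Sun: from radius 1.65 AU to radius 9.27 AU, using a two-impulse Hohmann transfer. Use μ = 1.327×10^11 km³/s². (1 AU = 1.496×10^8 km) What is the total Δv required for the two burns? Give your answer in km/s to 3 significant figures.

Δv = 11.4 km/s

In km: r₁ = 1.65 × 1.496×10^8 = 2.4684×10^8 km; r₂ = 9.27 × 1.496×10^8 = 1.386792×10^9 km.
Semi-major axis of the transfer orbit: a_t = (2.4684×10^8 + 1.386792×10^9)/2 = 8.16816×10^8 km.
At r₁ the circular-orbit speed is v₁ = √(μ/r₁) = 23.186 km/s.
On the transfer ellipse at r₁, vis-viva gives v_p = √[μ(2/r₁ − 1/a_t)] = 30.211 km/s.
First burn Δv₁ = |v_p − v₁| = 7.025 km/s.
Circular speed at r₂: v₂ = √(μ/r₂) = 9.782 km/s.
Transfer-orbit speed at r₂: v_a = √[μ(2/r₂ − 1/a_t)] = 5.377 km/s.
Second burn Δv₂ = |v₂ − v_a| = 4.405 km/s.
Δv = Δv₁ + Δv₂ = 7.025 + 4.405 = 11.43 km/s.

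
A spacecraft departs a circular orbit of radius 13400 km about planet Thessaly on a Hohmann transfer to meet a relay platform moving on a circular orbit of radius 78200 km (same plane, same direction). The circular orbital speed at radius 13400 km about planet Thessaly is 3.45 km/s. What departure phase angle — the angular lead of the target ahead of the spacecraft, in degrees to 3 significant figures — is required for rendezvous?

φ = 99.3°

From the circular-orbit relation v² = μ/r at r = 13400 km: μ = v²r = (3.45)² × 13400 = 1.59494×10^5 km³/s².
The Hohmann ellipse has a_t = (r₁ + r₂)/2 = 45800 km.
Transfer time t = π√(a_t³/μ) = 77103.9 s.
Target angular speed ω₂ = √(μ/r₂³) = 1.82625×10^-5 rad/s.
Angle swept by the target during transfer: ω₂·t = 1.4081 rad = 80.68°.
Arrival is 180° from departure on the ellipse, so φ = 180° − 80.68° = 99.3°.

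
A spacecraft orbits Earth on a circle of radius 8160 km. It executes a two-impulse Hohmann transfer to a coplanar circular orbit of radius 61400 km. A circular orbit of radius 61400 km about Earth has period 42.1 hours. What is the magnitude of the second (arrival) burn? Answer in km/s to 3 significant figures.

From Kepler's third law T² = 4π²r³/μ at r = 61400 km, T = 42.1 hours = 42.1 × 3600 s = 1.5156×10^5 s: μ = 4π²r³/T² = 3.97828×10^5 km³/s².
Semi-major axis of the transfer orbit: a_t = (8160 + 61400)/2 = 34780 km.
Circular speed at r = 61400 km: v_c = √(μ/r) = 2.545 km/s.
Transfer-orbit speed at the same r (vis-viva, a = a_t): v_t = √[μ(2/r − 1/a_t)] = 1.233 km/s.
Δv₂ = |v_t − v_c| = |1.233 − 2.545| = 1.312 km/s.

Δv₂ = 1.31 km/s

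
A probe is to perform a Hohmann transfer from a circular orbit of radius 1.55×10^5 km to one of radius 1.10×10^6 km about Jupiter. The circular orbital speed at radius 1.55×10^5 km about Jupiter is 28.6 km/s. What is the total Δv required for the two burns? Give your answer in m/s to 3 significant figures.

From the circular-orbit relation v² = μ/r at r = 1.55×10^5 km: μ = v²r = (28.6)² × 1.55×10^5 = 1.26784×10^8 km³/s².
The Hohmann ellipse has a_t = (r₁ + r₂)/2 = 6.275×10^5 km.
Circular speed at r₁: v₁ = √(μ/r₁) = √(1.26784×10^8/1.550×10^5) = 28.600 km/s.
Transfer-orbit speed at r₁ (vis-viva equation): v_p = √[μ(2/r₁ − 1/a_t)] = 37.867 km/s.
First burn Δv₁ = |v_p − v₁| = 9.267 km/s.
Circular speed at r₂: v₂ = √(μ/r₂) = 10.736 km/s.
Transfer-orbit speed at r₂: v_a = √[μ(2/r₂ − 1/a_t)] = 5.3357 km/s.
Second burn Δv₂ = |v₂ − v_a| = 5.400 km/s.
Δv = Δv₁ + Δv₂ = 9.267 + 5.400 = 14.67 km/s.

Δv = 14700 m/s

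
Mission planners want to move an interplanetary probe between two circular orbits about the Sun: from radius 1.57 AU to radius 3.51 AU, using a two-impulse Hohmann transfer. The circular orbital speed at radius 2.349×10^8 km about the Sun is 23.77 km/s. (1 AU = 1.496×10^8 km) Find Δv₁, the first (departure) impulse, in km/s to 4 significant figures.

Δv₁ = 4.173 km/s

From the circular-orbit relation v² = μ/r at r = 2.349×10^8 km: μ = v²r = (23.77)² × 2.349×10^8 = 1.32722×10^11 km³/s².
In km: r₁ = 1.57 × 1.496×10^8 = 2.34872×10^8 km; r₂ = 3.51 × 1.496×10^8 = 5.25096×10^8 km.
Transfer-ellipse semi-major axis a_t = (r₁ + r₂)/2 = (2.34872×10^8 + 5.25096×10^8)/2 = 3.79984×10^8 km.
On the circular orbit at r = 2.34872×10^8 km, v_c = √(μ/r) = 23.771 km/s.
Vis-viva on the transfer ellipse at r = 2.34872×10^8 km gives v_t = √[μ(2/r − 1/a_t)] = 27.944 km/s.
Δv₁ = |v_t − v_c| = |27.944 − 23.771| = 4.173 km/s.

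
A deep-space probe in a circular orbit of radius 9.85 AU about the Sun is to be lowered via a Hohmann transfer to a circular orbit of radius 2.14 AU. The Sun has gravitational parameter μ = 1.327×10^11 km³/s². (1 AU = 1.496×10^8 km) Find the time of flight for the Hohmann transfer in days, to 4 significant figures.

t = 2681 days

In km: r₁ = 9.85 × 1.496×10^8 = 1.47356×10^9 km; r₂ = 2.14 × 1.496×10^8 = 3.20144×10^8 km.
Semi-major axis of the transfer orbit: a_t = (1.47356×10^9 + 3.20144×10^8)/2 = 8.96852×10^8 km.
Half the transfer-orbit period gives t = π√(a_t³/μ) = 2.316×10^8 s.
Converting: 2.316×10^8 s ÷ 86400 s/day = 2681 days.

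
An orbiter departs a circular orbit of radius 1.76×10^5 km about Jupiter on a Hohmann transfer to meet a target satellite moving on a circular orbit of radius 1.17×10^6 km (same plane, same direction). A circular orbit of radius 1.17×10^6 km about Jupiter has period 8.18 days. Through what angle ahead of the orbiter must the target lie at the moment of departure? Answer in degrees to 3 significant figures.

From Kepler's third law T² = 4π²r³/μ at r = 1.17×10^6 km, T = 8.18 days = 8.18 × 86400 s = 7.06752×10^5 s: μ = 4π²r³/T² = 1.26585×10^8 km³/s².
Transfer-ellipse semi-major axis a_t = (r₁ + r₂)/2 = (1.760×10^5 + 1.170×10^6)/2 = 6.730×10^5 km.
Transfer time t = π√(a_t³/μ) = 1.541632×10^5 s.
The target's mean motion on its circular orbit is ω₂ = √(μ/r₂³) = 8.890226×10^-6 rad/s.
Angle swept by the target during transfer: ω₂·t = 1.37055 rad = 78.53°.
Arrival is 180° from departure on the ellipse, so φ = 180° − 78.53° = 101°.

φ = 101°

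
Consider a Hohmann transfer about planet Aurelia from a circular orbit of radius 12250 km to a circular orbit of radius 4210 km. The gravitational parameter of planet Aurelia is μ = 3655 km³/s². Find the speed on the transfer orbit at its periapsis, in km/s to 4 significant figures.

v = 1.137 km/s

Transfer-ellipse semi-major axis a_t = (r₁ + r₂)/2 = (12250 + 4210)/2 = 8230 km.
At periapsis, r = 4210 km.
Applying v² = μ(2/r − 1/a_t): v = 1.137 km/s.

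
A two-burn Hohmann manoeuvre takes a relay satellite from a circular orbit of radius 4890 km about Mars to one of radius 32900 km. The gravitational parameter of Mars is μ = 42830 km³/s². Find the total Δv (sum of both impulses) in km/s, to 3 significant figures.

Δv = 1.51 km/s

The Hohmann ellipse has a_t = (r₁ + r₂)/2 = 18895 km.
At r₁ the circular-orbit speed is v₁ = √(μ/r₁) = 2.9595 km/s.
Transfer-orbit speed at r₁ (vis-viva equation): v_p = √[μ(2/r₁ − 1/a_t)] = 3.9052 km/s.
First burn Δv₁ = |v_p − v₁| = 0.9457 km/s.
Circular speed at r₂: v₂ = √(μ/r₂) = 1.14097 km/s.
Transfer-orbit speed at r₂: v_a = √[μ(2/r₂ − 1/a_t)] = 0.580440 km/s.
Second burn Δv₂ = |v₂ − v_a| = 0.5605 km/s.
Δv = Δv₁ + Δv₂ = 0.9457 + 0.5605 = 1.506 km/s.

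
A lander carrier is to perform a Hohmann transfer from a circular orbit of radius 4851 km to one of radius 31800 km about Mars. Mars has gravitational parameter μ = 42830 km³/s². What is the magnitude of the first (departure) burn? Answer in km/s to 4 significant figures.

Δv₁ = 0.9428 km/s

The Hohmann ellipse has a_t = (r₁ + r₂)/2 = 18325.5 km.
Circular speed at r = 4851 km: v_c = √(μ/r) = 2.9714 km/s.
Transfer-orbit speed at the same r (vis-viva, a = a_t): v_t = √[μ(2/r − 1/a_t)] = 3.9142 km/s.
Δv₁ = |v_t − v_c| = |3.9142 − 2.9714| = 0.9428 km/s.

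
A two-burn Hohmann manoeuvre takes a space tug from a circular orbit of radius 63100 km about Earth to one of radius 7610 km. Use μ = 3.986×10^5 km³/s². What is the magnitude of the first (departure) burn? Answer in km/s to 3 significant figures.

Transfer-ellipse semi-major axis a_t = (r₁ + r₂)/2 = (63100 + 7610)/2 = 35355 km.
Circular speed at r = 63100 km: v_c = √(μ/r) = 2.513 km/s.
Transfer-orbit speed at the same r (vis-viva, a = a_t): v_t = √[μ(2/r − 1/a_t)] = 1.166 km/s.
Δv₁ = |v_t − v_c| = |1.166 − 2.513| = 1.347 km/s.

Δv₁ = 1.35 km/s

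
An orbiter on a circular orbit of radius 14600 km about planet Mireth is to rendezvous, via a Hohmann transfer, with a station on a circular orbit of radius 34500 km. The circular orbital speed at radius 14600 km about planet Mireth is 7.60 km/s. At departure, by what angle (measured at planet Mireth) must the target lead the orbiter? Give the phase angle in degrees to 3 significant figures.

From the circular-orbit relation v² = μ/r at r = 14600 km: μ = v²r = (7.60)² × 14600 = 8.43296×10^5 km³/s².
Semi-major axis of the transfer orbit: a_t = (14600 + 34500)/2 = 24550 km.
The half-period of the transfer ellipse is t = π√(a_t³/μ) = 13160 s.
Target angular speed ω₂ = √(μ/r₂³) = 1.433×10^-4 rad/s.
Angle swept by the target during transfer: ω₂·t = 1.8858 rad = 108.0°.
The orbiter traverses 180° on the transfer ellipse, so the target must lead by 180° − 108.0° = 72.0°.

φ = 72.0°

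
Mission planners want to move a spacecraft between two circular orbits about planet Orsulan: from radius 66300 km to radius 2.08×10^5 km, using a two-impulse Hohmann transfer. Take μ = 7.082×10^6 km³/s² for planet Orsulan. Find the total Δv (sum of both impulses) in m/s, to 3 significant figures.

Semi-major axis of the transfer orbit: a_t = (66300 + 2.080×10^5)/2 = 1.3715×10^5 km.
At r₁ the circular-orbit speed is v₁ = √(μ/r₁) = 10.335 km/s.
Transfer-orbit speed at r₁ (v² = μ(2/r − 1/a)): v_p = √[μ(2/r₁ − 1/a_t)] = 12.728 km/s.
First burn Δv₁ = |v_p − v₁| = 2.393 km/s.
Circular speed at r₂: v₂ = √(μ/r₂) = 5.835 km/s.
Transfer-orbit speed at r₂: v_a = √[μ(2/r₂ − 1/a_t)] = 4.057 km/s.
Second burn Δv₂ = |v₂ − v_a| = 1.778 km/s.
Δv = Δv₁ + Δv₂ = 2.393 + 1.778 = 4.171 km/s.

Δv = 4170 m/s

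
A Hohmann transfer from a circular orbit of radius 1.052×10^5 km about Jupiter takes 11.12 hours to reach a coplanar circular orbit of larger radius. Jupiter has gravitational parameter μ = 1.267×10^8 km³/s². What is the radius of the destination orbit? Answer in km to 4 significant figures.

Transfer time t = 11.12 hours = 40032 s, and t = π√(a_t³/μ).
So a_t = (μ t²/π²)^(1/3) = (1.267×10^8 × (40032)² / π²)^(1/3) = 2.7401×10^5 km.
Since a_t = (r₁ + r₂)/2, r₂ = 2a_t − r₁ = 2×2.7401×10^5 − 1.052×10^5 = 4.4282×10^5 km.

r₂ = 4.428×10^5 km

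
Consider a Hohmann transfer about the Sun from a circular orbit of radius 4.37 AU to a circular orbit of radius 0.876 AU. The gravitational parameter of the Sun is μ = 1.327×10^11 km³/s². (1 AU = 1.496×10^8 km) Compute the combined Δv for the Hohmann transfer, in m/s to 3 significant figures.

In km: r₁ = 4.37 × 1.496×10^8 = 6.53752×10^8 km; r₂ = 0.876 × 1.496×10^8 = 1.310496×10^8 km.
Semi-major axis of the transfer orbit: a_t = (6.53752×10^8 + 1.310496×10^8)/2 = 3.924008×10^8 km.
Circular speed at r₁: v₁ = √(μ/r₁) = √(1.327×10^11/6.53752×10^8) = 14.2472 km/s.
Transfer-orbit speed at r₁ (vis-viva): v_a = √[μ(2/r₁ − 1/a_t)] = 8.23345 km/s.
First burn Δv₁ = |v_a − v₁| = 6.014 km/s.
At r₂, v₂ = √(μ/r₂) = 31.821 km/s.
Transfer-orbit speed at r₂: v_p = √[μ(2/r₂ − 1/a_t)] = 41.073 km/s.
Second burn Δv₂ = |v₂ − v_p| = 9.252 km/s.
Δv = Δv₁ + Δv₂ = 6.014 + 9.252 = 15.27 km/s.

Δv = 15300 m/s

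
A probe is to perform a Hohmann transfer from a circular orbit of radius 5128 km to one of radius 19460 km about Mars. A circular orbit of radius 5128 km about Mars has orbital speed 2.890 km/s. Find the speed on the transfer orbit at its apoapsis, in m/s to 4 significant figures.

From the circular-orbit relation v² = μ/r at r = 5128 km: μ = v²r = (2.890)² × 5128 = 42829.6 km³/s².
Semi-major axis of the transfer orbit: a_t = (5128 + 19460)/2 = 12294 km.
The apoapsis of the transfer ellipse is at r = 19460 km.
Applying v² = μ(2/r − 1/a_t): v = 0.9581 km/s.

v = 958.1 m/s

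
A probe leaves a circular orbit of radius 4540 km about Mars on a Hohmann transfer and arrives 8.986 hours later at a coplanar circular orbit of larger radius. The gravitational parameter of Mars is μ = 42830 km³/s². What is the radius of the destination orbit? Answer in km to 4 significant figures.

r₂ = 28580 km

Transfer time t = 8.986 hours = 32349.6 s, and t = π√(a_t³/μ).
So a_t = (μ t²/π²)^(1/3) = (42830 × (32349.6)² / π²)^(1/3) = 16560 km.
Since a_t = (r₁ + r₂)/2, r₂ = 2a_t − r₁ = 2×16560 − 4540 = 28580 km.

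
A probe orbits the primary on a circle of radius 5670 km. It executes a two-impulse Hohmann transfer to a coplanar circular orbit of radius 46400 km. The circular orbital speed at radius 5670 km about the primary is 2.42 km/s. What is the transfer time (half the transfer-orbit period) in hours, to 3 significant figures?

t = 20.1 hours

From the circular-orbit relation v² = μ/r at r = 5670 km: μ = v²r = (2.42)² × 5670 = 33205.8 km³/s².
Semi-major axis of the transfer orbit: a_t = (5670 + 46400)/2 = 26035 km.
By Kepler's third law the transfer-orbit period is T = 2π√(a_t³/μ), so t = T/2 = 72420 s.
Converting: 72420 s ÷ 3600 s/hour = 20.1 hours.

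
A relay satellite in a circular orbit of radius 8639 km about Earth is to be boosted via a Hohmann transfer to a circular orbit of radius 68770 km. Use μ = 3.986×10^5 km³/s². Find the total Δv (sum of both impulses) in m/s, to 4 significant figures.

Δv = 3532 m/s

The Hohmann ellipse has a_t = (r₁ + r₂)/2 = 38704.5 km.
Circular speed at r₁: v₁ = √(μ/r₁) = √(3.986×10^5/8639) = 6.7926 km/s.
Transfer-orbit speed at r₁ (v² = μ(2/r − 1/a)): v_p = √[μ(2/r₁ − 1/a_t)] = 9.0543 km/s.
First burn Δv₁ = |v_p − v₁| = 2.262 km/s.
At r₂, v₂ = √(μ/r₂) = 2.4075 km/s.
Transfer-orbit speed at r₂: v_a = √[μ(2/r₂ − 1/a_t)] = 1.1374 km/s.
Second burn Δv₂ = |v₂ − v_a| = 1.270 km/s.
Δv = Δv₁ + Δv₂ = 2.262 + 1.270 = 3.532 km/s.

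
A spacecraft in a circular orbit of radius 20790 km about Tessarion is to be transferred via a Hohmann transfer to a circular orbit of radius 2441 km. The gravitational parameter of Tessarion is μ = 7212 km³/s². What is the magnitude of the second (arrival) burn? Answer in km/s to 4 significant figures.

Δv₂ = 0.5807 km/s

The Hohmann ellipse has a_t = (r₁ + r₂)/2 = 11615.5 km.
Circular speed at r = 2441 km: v_c = √(μ/r) = 1.7189 km/s.
Transfer-orbit speed at the same r (vis-viva, a = a_t): v_t = √[μ(2/r − 1/a_t)] = 2.2996 km/s.
Δv₂ = |v_t − v_c| = |2.2996 − 1.7189| = 0.5807 km/s.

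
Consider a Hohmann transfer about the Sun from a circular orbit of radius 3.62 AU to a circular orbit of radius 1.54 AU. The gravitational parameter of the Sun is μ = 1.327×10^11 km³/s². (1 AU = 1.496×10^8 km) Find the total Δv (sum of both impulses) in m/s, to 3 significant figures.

In km: r₁ = 3.62 × 1.496×10^8 = 5.41552×10^8 km; r₂ = 1.54 × 1.496×10^8 = 2.30384×10^8 km.
Semi-major axis of the transfer orbit: a_t = (5.41552×10^8 + 2.30384×10^8)/2 = 3.85968×10^8 km.
Circular speed at r₁: v₁ = √(μ/r₁) = √(1.327×10^11/5.41552×10^8) = 15.653641 km/s.
On the transfer ellipse at r₁, v² = μ(2/r − 1/a) gives v_a = √[μ(2/r₁ − 1/a_t)] = 12.093886 km/s.
First burn Δv₁ = |v_a − v₁| = 3.5598 km/s.
At r₂, v₂ = √(μ/r₂) = 23.9999 km/s.
Transfer-orbit speed at r₂: v_p = √[μ(2/r₂ − 1/a_t)] = 28.4285 km/s.
Second burn Δv₂ = |v₂ − v_p| = 4.4286 km/s.
Δv = Δv₁ + Δv₂ = 3.5598 + 4.4286 = 7.988 km/s.

Δv = 7990 m/s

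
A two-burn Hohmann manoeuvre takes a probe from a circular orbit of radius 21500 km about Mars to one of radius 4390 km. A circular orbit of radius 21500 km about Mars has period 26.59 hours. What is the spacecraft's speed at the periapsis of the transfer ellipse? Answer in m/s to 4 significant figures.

v = 4025 m/s

From Kepler's third law T² = 4π²r³/μ at r = 21500 km, T = 26.59 hours = 26.59 × 3600 s = 95724 s: μ = 4π²r³/T² = 42818.7 km³/s².
Semi-major axis of the transfer orbit: a_t = (21500 + 4390)/2 = 12945 km.
The periapsis of the transfer ellipse is at r = 4390 km.
Applying v² = μ(2/r − 1/a_t): v = 4.025 km/s.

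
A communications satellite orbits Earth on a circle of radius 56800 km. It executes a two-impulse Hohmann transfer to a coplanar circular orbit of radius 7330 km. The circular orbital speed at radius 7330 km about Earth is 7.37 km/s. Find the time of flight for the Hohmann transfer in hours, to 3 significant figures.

t = 7.94 hours

From the circular-orbit relation v² = μ/r at r = 7330 km: μ = v²r = (7.37)² × 7330 = 3.98143×10^5 km³/s².
Transfer-ellipse semi-major axis a_t = (r₁ + r₂)/2 = (56800 + 7330)/2 = 32065 km.
Transfer time t = π√(a_t³/μ) = π√((32065)³ / 3.98143×10^5) = 28590 s.
Converting: 28590 s ÷ 3600 s/hour = 7.94 hours.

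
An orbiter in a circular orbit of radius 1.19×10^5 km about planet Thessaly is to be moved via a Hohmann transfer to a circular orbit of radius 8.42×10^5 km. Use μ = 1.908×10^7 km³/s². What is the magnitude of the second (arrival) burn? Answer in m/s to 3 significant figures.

Δv₂ = 2390 m/s

Transfer-ellipse semi-major axis a_t = (r₁ + r₂)/2 = (1.190×10^5 + 8.420×10^5)/2 = 4.805×10^5 km.
Circular speed at r = 8.420×10^5 km: v_c = √(μ/r) = 4.760 km/s.
Vis-viva on the transfer ellipse at r = 8.420×10^5 km gives v_t = √[μ(2/r − 1/a_t)] = 2.369 km/s.
Δv₂ = |v_t − v_c| = |2.369 − 4.760| = 2.391 km/s.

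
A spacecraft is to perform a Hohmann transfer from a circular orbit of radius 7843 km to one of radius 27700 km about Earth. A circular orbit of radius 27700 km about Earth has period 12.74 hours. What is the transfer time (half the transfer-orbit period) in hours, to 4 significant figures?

t = 3.273 hours

From Kepler's third law T² = 4π²r³/μ at r = 27700 km, T = 12.74 hours = 12.74 × 3600 s = 45864 s: μ = 4π²r³/T² = 3.98892×10^5 km³/s².
The Hohmann ellipse has a_t = (r₁ + r₂)/2 = 17771.5 km.
By Kepler's third law the transfer-orbit period is T = 2π√(a_t³/μ), so t = T/2 = 11784 s.
Converting: 11784 s ÷ 3600 s/hour = 3.273 hours.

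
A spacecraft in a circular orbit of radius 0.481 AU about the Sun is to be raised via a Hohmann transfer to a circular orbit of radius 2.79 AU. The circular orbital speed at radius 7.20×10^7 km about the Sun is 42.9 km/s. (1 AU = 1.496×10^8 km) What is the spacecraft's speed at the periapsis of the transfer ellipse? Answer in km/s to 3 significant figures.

From the circular-orbit relation v² = μ/r at r = 7.20×10^7 km: μ = v²r = (42.9)² × 7.20×10^7 = 1.32510×10^11 km³/s².
In km: r₁ = 0.481 × 1.496×10^8 = 7.19576×10^7 km; r₂ = 2.79 × 1.496×10^8 = 4.17384×10^8 km.
Transfer-ellipse semi-major axis a_t = (r₁ + r₂)/2 = (7.19576×10^7 + 4.17384×10^8)/2 = 2.446708×10^8 km.
The periapsis of the transfer ellipse is at r = 7.19576×10^7 km.
Vis-viva: v = √[μ(2/r − 1/a_t)] = √[1.32510×10^11 × (2/7.19576×10^7 − 1/2.446708×10^8)] = 56.05 km/s.

v = 56.0 km/s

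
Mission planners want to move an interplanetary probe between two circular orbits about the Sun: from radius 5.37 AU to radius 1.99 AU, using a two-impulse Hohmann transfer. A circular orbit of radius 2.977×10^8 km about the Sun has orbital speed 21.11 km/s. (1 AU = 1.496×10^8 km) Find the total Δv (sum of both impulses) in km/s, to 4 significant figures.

From the circular-orbit relation v² = μ/r at r = 2.977×10^8 km: μ = v²r = (21.11)² × 2.977×10^8 = 1.32665×10^11 km³/s².
In km: r₁ = 5.37 × 1.496×10^8 = 8.03352×10^8 km; r₂ = 1.99 × 1.496×10^8 = 2.97704×10^8 km.
Transfer-ellipse semi-major axis a_t = (r₁ + r₂)/2 = (8.03352×10^8 + 2.97704×10^8)/2 = 5.50528×10^8 km.
At r₁ the circular-orbit speed is v₁ = √(μ/r₁) = 12.8506 km/s.
Transfer-orbit speed at r₁ (v² = μ(2/r − 1/a)): v_a = √[μ(2/r₁ − 1/a_t)] = 9.44990 km/s.
First burn Δv₁ = |v_a − v₁| = 3.4007 km/s.
Circular speed at r₂: v₂ = √(μ/r₂) = 21.1099 km/s.
Transfer-orbit speed at r₂: v_p = √[μ(2/r₂ − 1/a_t)] = 25.5005 km/s.
Second burn Δv₂ = |v₂ − v_p| = 4.3906 km/s.
Δv = Δv₁ + Δv₂ = 3.4007 + 4.3906 = 7.791 km/s.

Δv = 7.791 km/s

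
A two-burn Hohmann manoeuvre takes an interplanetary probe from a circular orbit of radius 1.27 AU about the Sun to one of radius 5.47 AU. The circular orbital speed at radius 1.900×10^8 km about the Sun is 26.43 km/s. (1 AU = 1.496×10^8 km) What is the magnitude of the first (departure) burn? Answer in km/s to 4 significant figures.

From the circular-orbit relation v² = μ/r at r = 1.900×10^8 km: μ = v²r = (26.43)² × 1.900×10^8 = 1.32724×10^11 km³/s².
In km: r₁ = 1.27 × 1.496×10^8 = 1.89992×10^8 km; r₂ = 5.47 × 1.496×10^8 = 8.18312×10^8 km.
The Hohmann ellipse has a_t = (r₁ + r₂)/2 = 5.04152×10^8 km.
Circular speed at r = 1.89992×10^8 km: v_c = √(μ/r) = 26.4306 km/s.
Vis-viva on the transfer ellipse at r = 1.89992×10^8 km gives v_t = √[μ(2/r − 1/a_t)] = 33.6732 km/s.
Δv₁ = |v_t − v_c| = |33.6732 − 26.4306| = 7.243 km/s.

Δv₁ = 7.243 km/s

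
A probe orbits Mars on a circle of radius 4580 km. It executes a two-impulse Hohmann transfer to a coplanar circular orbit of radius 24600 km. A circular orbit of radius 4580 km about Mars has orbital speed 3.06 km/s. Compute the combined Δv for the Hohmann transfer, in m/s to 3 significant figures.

From the circular-orbit relation v² = μ/r at r = 4580 km: μ = v²r = (3.06)² × 4580 = 42885.3 km³/s².
Semi-major axis of the transfer orbit: a_t = (4580 + 24600)/2 = 14590 km.
Circular speed at r₁: v₁ = √(μ/r₁) = √(42885.3/4580) = 3.0600 km/s.
Transfer-orbit speed at r₁ (vis-viva): v_p = √[μ(2/r₁ − 1/a_t)] = 3.9734 km/s.
First burn Δv₁ = |v_p − v₁| = 0.9134 km/s.
At r₂, v₂ = √(μ/r₂) = 1.32034 km/s.
Transfer-orbit speed at r₂: v_a = √[μ(2/r₂ − 1/a_t)] = 0.739761 km/s.
Second burn Δv₂ = |v₂ − v_a| = 0.5806 km/s.
Δv = Δv₁ + Δv₂ = 0.9134 + 0.5806 = 1.494 km/s.

Δv = 1490 m/s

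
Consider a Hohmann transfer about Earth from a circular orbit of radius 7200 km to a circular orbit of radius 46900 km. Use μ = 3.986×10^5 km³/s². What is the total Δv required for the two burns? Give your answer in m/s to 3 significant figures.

The Hohmann ellipse has a_t = (r₁ + r₂)/2 = 27050 km.
Circular speed at r₁: v₁ = √(μ/r₁) = √(3.986×10^5/7200) = 7.4405 km/s.
On the transfer ellipse at r₁, vis-viva gives v_p = √[μ(2/r₁ − 1/a_t)] = 9.7973 km/s.
First burn Δv₁ = |v_p − v₁| = 2.357 km/s.
At r₂, v₂ = √(μ/r₂) = 2.915 km/s.
Transfer-orbit speed at r₂: v_a = √[μ(2/r₂ − 1/a_t)] = 1.504 km/s.
Second burn Δv₂ = |v₂ − v_a| = 1.411 km/s.
Δv = Δv₁ + Δv₂ = 2.357 + 1.411 = 3.768 km/s.

Δv = 3770 m/s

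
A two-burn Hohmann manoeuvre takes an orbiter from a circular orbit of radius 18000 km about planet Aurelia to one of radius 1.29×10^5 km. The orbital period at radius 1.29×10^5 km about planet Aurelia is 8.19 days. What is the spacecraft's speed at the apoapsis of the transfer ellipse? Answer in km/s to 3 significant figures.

From Kepler's third law T² = 4π²r³/μ at r = 1.29×10^5 km, T = 8.19 days = 8.19 × 86400 s = 7.07616×10^5 s: μ = 4π²r³/T² = 1.69252×10^5 km³/s².
Semi-major axis of the transfer orbit: a_t = (18000 + 1.290×10^5)/2 = 73500 km.
The apoapsis of the transfer ellipse is at r = 1.290×10^5 km.
Applying v² = μ(2/r − 1/a_t): v = 0.5668 km/s.

v = 0.567 km/s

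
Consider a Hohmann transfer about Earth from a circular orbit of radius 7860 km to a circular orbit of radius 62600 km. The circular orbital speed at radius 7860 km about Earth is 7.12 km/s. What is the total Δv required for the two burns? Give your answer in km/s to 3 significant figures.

From the circular-orbit relation v² = μ/r at r = 7860 km: μ = v²r = (7.12)² × 7860 = 3.98458×10^5 km³/s².
The Hohmann ellipse has a_t = (r₁ + r₂)/2 = 35230 km.
At r₁ the circular-orbit speed is v₁ = √(μ/r₁) = 7.120 km/s.
Transfer-orbit speed at r₁ (v² = μ(2/r − 1/a)): v_p = √[μ(2/r₁ − 1/a_t)] = 9.491 km/s.
First burn Δv₁ = |v_p − v₁| = 2.371 km/s.
Circular speed at r₂: v₂ = √(μ/r₂) = 2.523 km/s.
Transfer-orbit speed at r₂: v_a = √[μ(2/r₂ − 1/a_t)] = 1.192 km/s.
Second burn Δv₂ = |v₂ − v_a| = 1.331 km/s.
Total Δv = Δv₁ + Δv₂ = 3.702 km/s.

Δv = 3.70 km/s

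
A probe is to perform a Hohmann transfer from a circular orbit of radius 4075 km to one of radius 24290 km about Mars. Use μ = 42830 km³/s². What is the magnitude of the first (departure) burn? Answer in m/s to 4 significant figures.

Δv₁ = 1001 m/s

Transfer-ellipse semi-major axis a_t = (r₁ + r₂)/2 = (4075 + 24290)/2 = 14182.5 km.
On the circular orbit at r = 4075 km, v_c = √(μ/r) = 3.242 km/s.
Vis-viva on the transfer ellipse at r = 4075 km gives v_t = √[μ(2/r − 1/a_t)] = 4.243 km/s.
Δv₁ = |v_t − v_c| = |4.243 − 3.242| = 1.001 km/s.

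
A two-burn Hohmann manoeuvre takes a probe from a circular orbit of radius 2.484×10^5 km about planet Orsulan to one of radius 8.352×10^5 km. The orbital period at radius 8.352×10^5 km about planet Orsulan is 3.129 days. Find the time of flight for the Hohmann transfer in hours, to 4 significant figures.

t = 19.62 hours

From Kepler's third law T² = 4π²r³/μ at r = 8.352×10^5 km, T = 3.129 days = 3.129 × 86400 s = 2.703456×10^5 s: μ = 4π²r³/T² = 3.14697×10^8 km³/s².
The Hohmann ellipse has a_t = (r₁ + r₂)/2 = 5.418×10^5 km.
By Kepler's third law the transfer-orbit period is T = 2π√(a_t³/μ), so t = T/2 = 70630 s.
Converting: 70630 s ÷ 3600 s/hour = 19.62 hours.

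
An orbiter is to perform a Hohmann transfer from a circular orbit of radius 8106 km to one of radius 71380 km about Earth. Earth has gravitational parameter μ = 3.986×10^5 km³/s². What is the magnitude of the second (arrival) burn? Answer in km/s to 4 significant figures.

Δv₂ = 1.296 km/s

Transfer-ellipse semi-major axis a_t = (r₁ + r₂)/2 = (8106 + 71380)/2 = 39743 km.
Circular speed at r = 71380 km: v_c = √(μ/r) = 2.363 km/s.
Transfer-orbit speed at the same r (vis-viva, a = a_t): v_t = √[μ(2/r − 1/a_t)] = 1.067 km/s.
Δv₂ = |v_t − v_c| = |1.067 − 2.363| = 1.296 km/s.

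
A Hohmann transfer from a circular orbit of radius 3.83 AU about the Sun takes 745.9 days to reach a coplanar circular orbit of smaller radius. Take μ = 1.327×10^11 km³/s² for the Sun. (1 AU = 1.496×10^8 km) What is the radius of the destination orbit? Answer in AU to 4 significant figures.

r₂ = 1.280 AU

In km: r₁ = 3.83 × 1.496×10^8 = 5.72968×10^8 km.
Transfer time t = 745.9 days = 6.444576×10^7 s, and t = π√(a_t³/μ).
So a_t = (μ t²/π²)^(1/3) = (1.327×10^11 × (6.444576×10^7)² / π²)^(1/3) = 3.8223×10^8 km.
Since a_t = (r₁ + r₂)/2, r₂ = 2a_t − r₁ = 2×3.8223×10^8 − 5.72968×10^8 = 1.91492×10^8 km.
In AU: r₂ = 1.91492×10^8 / 1.496×10^8 = 1.280 AU.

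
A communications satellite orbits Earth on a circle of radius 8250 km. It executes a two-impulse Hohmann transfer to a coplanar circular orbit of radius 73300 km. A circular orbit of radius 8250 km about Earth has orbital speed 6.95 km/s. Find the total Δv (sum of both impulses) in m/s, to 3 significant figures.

Δv = 3650 m/s

From the circular-orbit relation v² = μ/r at r = 8250 km: μ = v²r = (6.95)² × 8250 = 3.98496×10^5 km³/s².
Transfer-ellipse semi-major axis a_t = (r₁ + r₂)/2 = (8250 + 73300)/2 = 40775 km.
At r₁ the circular-orbit speed is v₁ = √(μ/r₁) = 6.950 km/s.
On the transfer ellipse at r₁, vis-viva equation gives v_p = √[μ(2/r₁ − 1/a_t)] = 9.318 km/s.
First burn Δv₁ = |v_p − v₁| = 2.368 km/s.
At r₂, v₂ = √(μ/r₂) = 2.332 km/s.
Transfer-orbit speed at r₂: v_a = √[μ(2/r₂ − 1/a_t)] = 1.049 km/s.
Second burn Δv₂ = |v₂ − v_a| = 1.283 km/s.
Δv = Δv₁ + Δv₂ = 2.368 + 1.283 = 3.651 km/s.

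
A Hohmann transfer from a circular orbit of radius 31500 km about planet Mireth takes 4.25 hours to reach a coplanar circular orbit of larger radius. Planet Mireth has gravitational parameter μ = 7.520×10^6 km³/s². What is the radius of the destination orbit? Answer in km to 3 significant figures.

r₂ = 81100 km

Transfer time t = 4.25 hours = 15300 s, and t = π√(a_t³/μ).
So a_t = (μ t²/π²)^(1/3) = (7.520×10^6 × (15300)² / π²)^(1/3) = 56290 km.
Since a_t = (r₁ + r₂)/2, r₂ = 2a_t − r₁ = 2×56290 − 31500 = 81080 km.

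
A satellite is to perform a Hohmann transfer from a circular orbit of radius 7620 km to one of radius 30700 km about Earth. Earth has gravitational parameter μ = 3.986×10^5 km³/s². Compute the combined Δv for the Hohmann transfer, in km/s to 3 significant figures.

Semi-major axis of the transfer orbit: a_t = (7620 + 30700)/2 = 19160 km.
At r₁ the circular-orbit speed is v₁ = √(μ/r₁) = 7.23255 km/s.
Transfer-orbit speed at r₁ (v² = μ(2/r − 1/a)): v_p = √[μ(2/r₁ − 1/a_t)] = 9.15509 km/s.
First burn Δv₁ = |v_p − v₁| = 1.9225 km/s.
Circular speed at r₂: v₂ = √(μ/r₂) = 3.6033 km/s.
Transfer-orbit speed at r₂: v_a = √[μ(2/r₂ − 1/a_t)] = 2.2724 km/s.
Second burn Δv₂ = |v₂ − v_a| = 1.3309 km/s.
Total Δv = Δv₁ + Δv₂ = 3.253 km/s.

Δv = 3.25 km/s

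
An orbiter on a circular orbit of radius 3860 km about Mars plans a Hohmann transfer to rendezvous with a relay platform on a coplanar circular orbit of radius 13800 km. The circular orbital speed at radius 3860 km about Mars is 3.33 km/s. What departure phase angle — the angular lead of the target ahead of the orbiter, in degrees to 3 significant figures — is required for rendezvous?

From the circular-orbit relation v² = μ/r at r = 3860 km: μ = v²r = (3.33)² × 3860 = 42803.2 km³/s².
Transfer-ellipse semi-major axis a_t = (r₁ + r₂)/2 = (3860 + 13800)/2 = 8830 km.
The half-period of the transfer ellipse is t = π√(a_t³/μ) = 12600 s.
Target angular speed ω₂ = √(μ/r₂³) = 1.276×10^-4 rad/s.
Angle swept by the target during transfer: ω₂·t = 1.608 rad = 92.13°.
The orbiter traverses 180° on the transfer ellipse, so the target must lead by 180° − 92.13° = 87.9°.

φ = 87.9°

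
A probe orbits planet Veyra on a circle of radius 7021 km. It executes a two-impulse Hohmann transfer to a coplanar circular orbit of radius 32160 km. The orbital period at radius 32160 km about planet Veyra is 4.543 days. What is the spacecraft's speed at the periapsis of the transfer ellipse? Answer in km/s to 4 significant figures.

From Kepler's third law T² = 4π²r³/μ at r = 32160 km, T = 4.543 days = 4.543 × 86400 s = 3.925152×10^5 s: μ = 4π²r³/T² = 8523.05 km³/s².
The Hohmann ellipse has a_t = (r₁ + r₂)/2 = 19590.5 km.
The periapsis of the transfer ellipse is at r = 7021 km.
Applying v² = μ(2/r − 1/a_t): v = 1.412 km/s.

v = 1.412 km/s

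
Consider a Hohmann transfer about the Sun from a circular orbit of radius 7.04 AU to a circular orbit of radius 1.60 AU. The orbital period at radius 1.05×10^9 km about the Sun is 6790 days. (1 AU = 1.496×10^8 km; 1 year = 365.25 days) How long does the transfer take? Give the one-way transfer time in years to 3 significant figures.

t = 4.49 years

From Kepler's third law T² = 4π²r³/μ at r = 1.05×10^9 km, T = 6790 days = 6790 × 86400 s = 5.86656×10^8 s: μ = 4π²r³/T² = 1.32789×10^11 km³/s².
In km: r₁ = 7.04 × 1.496×10^8 = 1.053184×10^9 km; r₂ = 1.60 × 1.496×10^8 = 2.3936×10^8 km.
Transfer-ellipse semi-major axis a_t = (r₁ + r₂)/2 = (1.053184×10^9 + 2.3936×10^8)/2 = 6.46272×10^8 km.
Half the transfer-orbit period gives t = π√(a_t³/μ) = 1.416×10^8 s.
Converting: 1.416×10^8 s ÷ 3.15576×10^7 s/year (365.25 × 86400) = 4.49 years.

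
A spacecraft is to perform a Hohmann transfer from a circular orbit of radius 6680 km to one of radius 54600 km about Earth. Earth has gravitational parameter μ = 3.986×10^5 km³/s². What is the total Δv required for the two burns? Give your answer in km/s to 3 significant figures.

Δv = 4.03 km/s

Transfer-ellipse semi-major axis a_t = (r₁ + r₂)/2 = (6680 + 54600)/2 = 30640 km.
At r₁ the circular-orbit speed is v₁ = √(μ/r₁) = 7.7247 km/s.
On the transfer ellipse at r₁, vis-viva equation gives v_p = √[μ(2/r₁ − 1/a_t)] = 10.312 km/s.
First burn Δv₁ = |v_p − v₁| = 2.587 km/s.
At r₂, v₂ = √(μ/r₂) = 2.702 km/s.
Transfer-orbit speed at r₂: v_a = √[μ(2/r₂ − 1/a_t)] = 1.262 km/s.
Second burn Δv₂ = |v₂ − v_a| = 1.440 km/s.
Total Δv = Δv₁ + Δv₂ = 4.027 km/s.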